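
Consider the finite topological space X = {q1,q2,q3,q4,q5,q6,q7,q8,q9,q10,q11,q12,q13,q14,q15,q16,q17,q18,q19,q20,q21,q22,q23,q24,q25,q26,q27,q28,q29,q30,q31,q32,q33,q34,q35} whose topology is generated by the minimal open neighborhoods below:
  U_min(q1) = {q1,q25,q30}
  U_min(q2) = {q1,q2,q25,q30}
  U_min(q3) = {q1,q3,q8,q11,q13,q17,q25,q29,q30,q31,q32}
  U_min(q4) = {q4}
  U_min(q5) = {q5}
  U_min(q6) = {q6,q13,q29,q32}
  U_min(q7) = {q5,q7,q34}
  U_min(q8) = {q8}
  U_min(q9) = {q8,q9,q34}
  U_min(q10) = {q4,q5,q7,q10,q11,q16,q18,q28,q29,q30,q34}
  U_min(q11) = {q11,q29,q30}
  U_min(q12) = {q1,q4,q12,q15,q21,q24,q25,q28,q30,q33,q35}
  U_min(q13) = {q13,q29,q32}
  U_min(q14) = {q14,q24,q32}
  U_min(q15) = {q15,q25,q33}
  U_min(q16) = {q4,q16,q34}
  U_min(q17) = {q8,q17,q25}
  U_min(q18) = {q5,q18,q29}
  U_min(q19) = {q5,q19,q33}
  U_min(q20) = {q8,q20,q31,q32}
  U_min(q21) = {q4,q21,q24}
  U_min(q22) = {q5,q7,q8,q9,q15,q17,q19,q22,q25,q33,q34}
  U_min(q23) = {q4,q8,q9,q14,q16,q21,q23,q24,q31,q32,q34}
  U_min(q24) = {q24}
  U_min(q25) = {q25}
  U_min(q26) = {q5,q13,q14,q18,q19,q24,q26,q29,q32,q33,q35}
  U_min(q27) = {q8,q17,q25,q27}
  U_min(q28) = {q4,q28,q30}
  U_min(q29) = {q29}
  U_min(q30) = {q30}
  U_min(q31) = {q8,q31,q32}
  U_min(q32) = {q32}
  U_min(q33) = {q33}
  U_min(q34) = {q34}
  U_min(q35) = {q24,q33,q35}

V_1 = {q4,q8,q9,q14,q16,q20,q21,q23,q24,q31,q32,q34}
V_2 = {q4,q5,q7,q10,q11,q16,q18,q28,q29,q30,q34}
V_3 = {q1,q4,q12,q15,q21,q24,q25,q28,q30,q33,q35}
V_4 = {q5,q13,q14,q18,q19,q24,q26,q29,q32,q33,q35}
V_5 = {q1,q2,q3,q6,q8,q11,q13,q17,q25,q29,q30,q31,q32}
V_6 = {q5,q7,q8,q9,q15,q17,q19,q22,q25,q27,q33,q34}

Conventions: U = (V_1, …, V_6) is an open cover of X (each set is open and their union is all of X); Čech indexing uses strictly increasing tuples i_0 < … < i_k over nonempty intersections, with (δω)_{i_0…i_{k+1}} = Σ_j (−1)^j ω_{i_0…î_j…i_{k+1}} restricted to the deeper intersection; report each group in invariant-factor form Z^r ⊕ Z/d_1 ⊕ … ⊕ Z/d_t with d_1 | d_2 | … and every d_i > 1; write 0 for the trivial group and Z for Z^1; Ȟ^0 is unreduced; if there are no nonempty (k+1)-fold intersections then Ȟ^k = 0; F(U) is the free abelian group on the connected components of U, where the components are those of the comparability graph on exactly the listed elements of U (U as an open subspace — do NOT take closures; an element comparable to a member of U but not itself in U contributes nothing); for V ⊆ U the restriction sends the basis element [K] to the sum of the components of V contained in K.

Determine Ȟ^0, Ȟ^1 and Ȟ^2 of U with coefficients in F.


Ȟ^0 = Z, Ȟ^1 = 0, Ȟ^2 = Z/2

nerve of the cover:
  V12={q4,q16,q34} V13={q4,q21,q24} V14={q14,q24,q32} V15={q8,q31,q32} V16={q8,q9,q34} V23={q4,q28,q30} V24={q5,q18,q29} V25={q11,q29,q30} V26={q5,q7,q34} V34={q24,q33,q35} V35={q1,q25,q30} V36={q15,q25,q33} V45={q13,q29,q32} V46={q5,q19,q33} V56={q8,q17,q25}
  V123={q4} V126={q34} V134={q24} V145={q32} V156={q8} V235={q30} V245={q29} V246={q5} V346={q33} V356={q25}
components per intersection:
  V1: {q4,q8,q9,q14,q16,q20,q21,q23,q24,q31,q32,q34}
  V2: {q4,q5,q7,q10,q11,q16,q18,q28,q29,q30,q34}
  V3: {q1,q4,q12,q15,q21,q24,q25,q28,q30,q33,q35}
  V4: {q5,q13,q14,q18,q19,q24,q26,q29,q32,q33,q35}
  V5: {q1,q2,q3,q6,q8,q11,q13,q17,q25,q29,q30,q31,q32}
  V6: {q5,q7,q8,q9,q15,q17,q19,q22,q25,q27,q33,q34}
  V12: {q4,q16,q34}
  V13: {q4,q21,q24}
  V14: {q14,q24,q32}
  V15: {q8,q31,q32}
  V16: {q8,q9,q34}
  V23: {q4,q28,q30}
  V24: {q5,q18,q29}
  V25: {q11,q29,q30}
  V26: {q5,q7,q34}
  V34: {q24,q33,q35}
  V35: {q1,q25,q30}
  V36: {q15,q25,q33}
  V45: {q13,q29,q32}
  V46: {q5,q19,q33}
  V56: {q8,q17,q25}
  V123: {q4}
  V126: {q34}
  V134: {q24}
  V145: {q32}
  V156: {q8}
  V235: {q30}
  V245: {q29}
  V246: {q5}
  V346: {q33}
  V356: {q25}
C dims 6,15,10; δ0: rk 5, SNF 1^5; δ1: rk 10, SNF 1^9·2
Ȟ^0 = (6 − 5) − 0 = 1, so Ȟ^0 ≅ Z
Ȟ^1 = (15 − 10) − 5 = 0, so Ȟ^1 ≅ 0
Ȟ^2 = (10 − 0) − 10 = 0 plus torsion [2], so Ȟ^2 ≅ Z/2


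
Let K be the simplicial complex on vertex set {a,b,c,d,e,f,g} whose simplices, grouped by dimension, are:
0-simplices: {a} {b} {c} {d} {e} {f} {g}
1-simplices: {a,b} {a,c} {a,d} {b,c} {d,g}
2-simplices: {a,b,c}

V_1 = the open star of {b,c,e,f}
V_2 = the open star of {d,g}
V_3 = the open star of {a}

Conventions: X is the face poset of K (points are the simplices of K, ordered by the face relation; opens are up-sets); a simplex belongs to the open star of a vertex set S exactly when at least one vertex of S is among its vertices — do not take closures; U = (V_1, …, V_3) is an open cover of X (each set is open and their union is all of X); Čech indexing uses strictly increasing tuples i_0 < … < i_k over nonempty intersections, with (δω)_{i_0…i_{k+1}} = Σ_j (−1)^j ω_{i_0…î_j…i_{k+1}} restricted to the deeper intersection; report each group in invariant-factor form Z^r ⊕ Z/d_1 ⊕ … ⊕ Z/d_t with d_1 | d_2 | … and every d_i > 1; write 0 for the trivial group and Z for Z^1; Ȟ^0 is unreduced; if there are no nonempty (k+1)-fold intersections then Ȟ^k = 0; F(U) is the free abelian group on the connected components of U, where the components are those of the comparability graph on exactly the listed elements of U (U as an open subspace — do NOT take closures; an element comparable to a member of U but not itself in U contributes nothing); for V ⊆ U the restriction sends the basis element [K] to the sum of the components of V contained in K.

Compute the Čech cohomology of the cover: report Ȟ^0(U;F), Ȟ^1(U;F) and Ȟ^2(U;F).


Ȟ^0 = Z^3; Ȟ^1 = 0; Ȟ^2 = 0

cover nerve:
  V1={{b},{c},{e},{f},{a,b},{a,c},{b,c},{a,b,c}} V2={{d},{g},{a,d},{d,g}} V3={{a},{a,b},{a,c},{a,d},{a,b,c}}
  V13={{a,b},{a,c},{a,b,c}} V23={{a,d}}
components per intersection:
  V1: {{b},{c},{a,b},{a,c},{b,c},{a,b,c}} {{e}} {{f}}
  V2: {{d},{g},{a,d},{d,g}}
  V3: {{a},{a,b},{a,c},{a,d},{a,b,c}}
  V13: {{a,b},{a,c},{a,b,c}}
  V23: {{a,d}}
C dims 5,2; δ0: rk 2, SNF 1^2
Ȟ^0: (5−2)−0=3 ⇒ Z^3
Ȟ^1: (2−0)−2=0 ⇒ 0
Ȟ^2: (0−0)−0=0 ⇒ 0


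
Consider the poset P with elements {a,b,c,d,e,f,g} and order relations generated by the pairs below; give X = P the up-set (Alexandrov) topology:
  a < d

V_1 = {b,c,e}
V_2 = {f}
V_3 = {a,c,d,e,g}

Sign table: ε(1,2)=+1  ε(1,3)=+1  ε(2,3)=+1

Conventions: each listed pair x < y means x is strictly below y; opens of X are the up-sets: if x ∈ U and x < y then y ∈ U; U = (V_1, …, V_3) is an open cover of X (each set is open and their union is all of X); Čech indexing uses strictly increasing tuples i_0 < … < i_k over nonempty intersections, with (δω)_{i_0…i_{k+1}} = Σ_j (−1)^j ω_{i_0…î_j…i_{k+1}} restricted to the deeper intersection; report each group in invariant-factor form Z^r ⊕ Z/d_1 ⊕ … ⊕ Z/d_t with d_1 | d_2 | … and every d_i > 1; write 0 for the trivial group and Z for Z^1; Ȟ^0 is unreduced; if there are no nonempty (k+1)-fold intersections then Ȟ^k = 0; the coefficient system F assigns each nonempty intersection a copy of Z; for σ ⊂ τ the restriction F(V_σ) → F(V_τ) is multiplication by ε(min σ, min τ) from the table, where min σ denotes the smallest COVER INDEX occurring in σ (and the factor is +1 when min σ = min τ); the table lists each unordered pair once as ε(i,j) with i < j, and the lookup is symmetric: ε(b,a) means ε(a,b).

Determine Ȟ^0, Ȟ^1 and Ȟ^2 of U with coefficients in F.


intersection data:
  V13={c,e}
C dims 3,1; δ0: rk 1, SNF 1^1
Ȟ^0 = (3 − 1) − 0 = 2, so Ȟ^0 ≅ Z^2
Ȟ^1 = (1 − 0) − 1 = 0, so Ȟ^1 ≅ 0
Ȟ^2 = (0 − 0) − 0 = 0, so Ȟ^2 ≅ 0

Ȟ^0 ≅ Z^2; Ȟ^1 ≅ 0; Ȟ^2 ≅ 0


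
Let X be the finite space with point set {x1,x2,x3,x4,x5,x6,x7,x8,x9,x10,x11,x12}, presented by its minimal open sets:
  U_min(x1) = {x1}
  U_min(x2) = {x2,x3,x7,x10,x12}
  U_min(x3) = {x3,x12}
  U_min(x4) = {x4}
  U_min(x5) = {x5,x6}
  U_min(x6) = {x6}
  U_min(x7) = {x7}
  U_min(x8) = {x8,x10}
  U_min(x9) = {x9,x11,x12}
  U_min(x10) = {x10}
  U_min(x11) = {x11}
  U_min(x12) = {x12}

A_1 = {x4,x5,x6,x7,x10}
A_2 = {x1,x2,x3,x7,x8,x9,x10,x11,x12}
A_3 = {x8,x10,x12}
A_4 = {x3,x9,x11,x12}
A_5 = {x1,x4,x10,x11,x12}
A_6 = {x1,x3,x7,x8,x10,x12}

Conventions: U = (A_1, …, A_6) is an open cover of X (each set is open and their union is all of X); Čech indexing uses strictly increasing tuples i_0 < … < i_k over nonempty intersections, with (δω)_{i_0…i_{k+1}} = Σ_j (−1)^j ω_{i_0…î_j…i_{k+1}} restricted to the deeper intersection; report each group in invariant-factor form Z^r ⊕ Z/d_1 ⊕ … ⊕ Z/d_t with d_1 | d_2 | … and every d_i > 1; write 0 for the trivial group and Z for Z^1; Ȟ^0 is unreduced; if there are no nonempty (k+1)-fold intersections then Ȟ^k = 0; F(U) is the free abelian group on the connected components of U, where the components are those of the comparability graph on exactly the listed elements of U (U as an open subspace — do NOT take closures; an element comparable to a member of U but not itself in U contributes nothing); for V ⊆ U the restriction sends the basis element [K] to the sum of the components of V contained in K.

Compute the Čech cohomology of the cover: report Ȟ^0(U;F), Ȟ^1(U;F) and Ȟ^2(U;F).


Ȟ^0 ≅ Z^4; Ȟ^1 ≅ 0; Ȟ^2 ≅ 0

nonempty intersections:
  A12={x7,x10} A13={x10} A15={x4,x10} A16={x7,x10} A23={x8,x10,x12} A24={x3,x9,x11,x12} A25={x1,x10,x11,x12} A26={x1,x3,x7,x8,x10,x12} A34={x12} A35={x10,x12} A36={x8,x10,x12} A45={x11,x12} A46={x3,x12} A56={x1,x10,x12}
  A123={x10} A125={x10} A126={x7,x10} A135={x10} A136={x10} A156={x10} A234={x12} A235={x10,x12} A236={x8,x10,x12} A245={x11,x12} A246={x3,x12} A256={x1,x10,x12} A345={x12} A346={x12} A356={x10,x12} A456={x12}
  A1235={x10} A1236={x10} A1256={x10} A1356={x10} A2345={x12} A2346={x12} A2356={x10,x12} A2456={x12} A3456={x12}
  A12356={x10} A23456={x12}
components per intersection:
  A1: {x4} {x5,x6} {x7} {x10}
  A2: {x1} {x2,x3,x7,x8,x9,x10,x11,x12}
  A3: {x8,x10} {x12}
  A4: {x3,x9,x11,x12}
  A5: {x1} {x4} {x10} {x11} {x12}
  A6: {x1} {x3,x12} {x7} {x8,x10}
  A12: {x7} {x10}
  A13: {x10}
  A15: {x4} {x10}
  A16: {x7} {x10}
  A23: {x8,x10} {x12}
  A24: {x3,x9,x11,x12}
  A25: {x1} {x10} {x11} {x12}
  A26: {x1} {x3,x12} {x7} {x8,x10}
  A34: {x12}
  A35: {x10} {x12}
  A36: {x8,x10} {x12}
  A45: {x11} {x12}
  A46: {x3,x12}
  A56: {x1} {x10} {x12}
  A123: {x10}
  A125: {x10}
  A126: {x7} {x10}
  A135: {x10}
  A136: {x10}
  A156: {x10}
  A234: {x12}
  A235: {x10} {x12}
  A236: {x8,x10} {x12}
  A245: {x11} {x12}
  A246: {x3,x12}
  A256: {x1} {x10} {x12}
  A345: {x12}
  A346: {x12}
  A356: {x10} {x12}
  A456: {x12}
  A1235: {x10}
  A1236: {x10}
  A1256: {x10}
  A1356: {x10}
  A2345: {x12}
  A2346: {x12}
  A2356: {x10} {x12}
  A2456: {x12}
  A3456: {x12}
  A12356: {x10}
  A23456: {x12}
C dims 18,29,23,10; δ0: rk 14, SNF 1^14; δ1: rk 15, SNF 1^15; δ2: rk 8, SNF 1^8
Ȟ^0: (18−14)−0=4 ⇒ Z^4
Ȟ^1: (29−15)−14=0 ⇒ 0
Ȟ^2: (23−8)−15=0 ⇒ 0


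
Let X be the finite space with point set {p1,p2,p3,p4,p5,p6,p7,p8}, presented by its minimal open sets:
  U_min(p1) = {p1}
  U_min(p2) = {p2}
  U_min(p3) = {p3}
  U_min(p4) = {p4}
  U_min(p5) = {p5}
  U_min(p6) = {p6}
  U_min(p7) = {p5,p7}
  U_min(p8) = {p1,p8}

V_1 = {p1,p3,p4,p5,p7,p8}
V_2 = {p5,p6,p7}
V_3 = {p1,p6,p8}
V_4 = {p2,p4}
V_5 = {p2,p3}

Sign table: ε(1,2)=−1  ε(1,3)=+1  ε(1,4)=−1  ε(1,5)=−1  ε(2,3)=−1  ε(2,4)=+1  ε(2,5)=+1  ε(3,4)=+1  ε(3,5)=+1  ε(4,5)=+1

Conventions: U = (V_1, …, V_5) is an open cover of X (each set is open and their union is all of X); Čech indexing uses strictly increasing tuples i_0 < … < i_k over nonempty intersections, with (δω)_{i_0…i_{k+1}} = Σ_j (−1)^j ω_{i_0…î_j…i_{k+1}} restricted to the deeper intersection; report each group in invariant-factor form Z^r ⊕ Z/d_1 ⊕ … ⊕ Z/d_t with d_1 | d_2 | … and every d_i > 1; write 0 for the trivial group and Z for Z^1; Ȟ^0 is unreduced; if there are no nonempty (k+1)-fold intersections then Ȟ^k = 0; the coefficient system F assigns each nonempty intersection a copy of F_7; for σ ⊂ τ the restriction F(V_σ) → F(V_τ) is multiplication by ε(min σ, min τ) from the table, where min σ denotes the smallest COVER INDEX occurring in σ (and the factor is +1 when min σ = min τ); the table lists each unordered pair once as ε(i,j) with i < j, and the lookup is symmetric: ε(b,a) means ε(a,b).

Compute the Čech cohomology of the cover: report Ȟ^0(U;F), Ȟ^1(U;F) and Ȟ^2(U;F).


Ȟ^0(U;F) ≅ Z/7, Ȟ^1(U;F) ≅ Z/7 ⊕ Z/7, Ȟ^2(U;F) ≅ 0

nonempty intersections:
  V12={p5,p7} V13={p1,p8} V14={p4} V15={p3} V23={p6} V45={p2}
C dims 5,6; δ0: rk_F7 4
Ȟ^0: (5−4)−0=1 ⇒ Z/7
Ȟ^1: (6−0)−4=2 ⇒ Z/7 ⊕ Z/7
Ȟ^2: (0−0)−0=0 ⇒ 0


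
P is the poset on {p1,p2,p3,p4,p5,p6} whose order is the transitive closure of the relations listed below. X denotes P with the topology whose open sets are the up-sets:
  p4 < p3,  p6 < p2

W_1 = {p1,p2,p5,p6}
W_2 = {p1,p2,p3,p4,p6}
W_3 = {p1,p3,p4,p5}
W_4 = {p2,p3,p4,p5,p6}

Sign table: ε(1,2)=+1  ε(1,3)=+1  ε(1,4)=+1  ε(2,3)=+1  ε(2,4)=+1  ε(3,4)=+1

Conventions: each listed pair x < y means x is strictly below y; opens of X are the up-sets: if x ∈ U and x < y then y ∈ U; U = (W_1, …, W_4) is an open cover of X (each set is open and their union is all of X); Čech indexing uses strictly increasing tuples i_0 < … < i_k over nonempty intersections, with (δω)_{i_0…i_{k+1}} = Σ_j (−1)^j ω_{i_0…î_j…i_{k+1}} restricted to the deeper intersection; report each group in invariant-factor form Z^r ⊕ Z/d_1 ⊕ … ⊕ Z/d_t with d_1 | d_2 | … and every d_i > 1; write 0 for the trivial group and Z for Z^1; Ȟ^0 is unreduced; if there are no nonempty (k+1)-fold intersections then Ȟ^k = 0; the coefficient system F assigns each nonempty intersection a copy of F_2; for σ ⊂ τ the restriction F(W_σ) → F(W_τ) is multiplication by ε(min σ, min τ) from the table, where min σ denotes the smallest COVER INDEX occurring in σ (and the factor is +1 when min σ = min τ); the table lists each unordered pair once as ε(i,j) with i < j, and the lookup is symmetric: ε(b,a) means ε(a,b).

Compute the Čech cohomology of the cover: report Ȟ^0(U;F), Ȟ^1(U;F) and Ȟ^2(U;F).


nerve simplices:
  W12={p1,p2,p6} W13={p1,p5} W14={p2,p5,p6} W23={p1,p3,p4} W24={p2,p3,p4,p6} W34={p3,p4,p5}
  W123={p1} W124={p2,p6} W134={p5} W234={p3,p4}
C dims 4,6,4; δ0: rk_F2 3; δ1: rk_F2 3
degree 0: 4−3−0 = 1 → Ȟ^0 ≅ Z/2
degree 1: 6−3−3 = 0 → Ȟ^1 ≅ 0
degree 2: 4−0−3 = 1 → Ȟ^2 ≅ Z/2

Ȟ^0(U;F) ≅ Z/2, Ȟ^1(U;F) ≅ 0, Ȟ^2(U;F) ≅ Z/2


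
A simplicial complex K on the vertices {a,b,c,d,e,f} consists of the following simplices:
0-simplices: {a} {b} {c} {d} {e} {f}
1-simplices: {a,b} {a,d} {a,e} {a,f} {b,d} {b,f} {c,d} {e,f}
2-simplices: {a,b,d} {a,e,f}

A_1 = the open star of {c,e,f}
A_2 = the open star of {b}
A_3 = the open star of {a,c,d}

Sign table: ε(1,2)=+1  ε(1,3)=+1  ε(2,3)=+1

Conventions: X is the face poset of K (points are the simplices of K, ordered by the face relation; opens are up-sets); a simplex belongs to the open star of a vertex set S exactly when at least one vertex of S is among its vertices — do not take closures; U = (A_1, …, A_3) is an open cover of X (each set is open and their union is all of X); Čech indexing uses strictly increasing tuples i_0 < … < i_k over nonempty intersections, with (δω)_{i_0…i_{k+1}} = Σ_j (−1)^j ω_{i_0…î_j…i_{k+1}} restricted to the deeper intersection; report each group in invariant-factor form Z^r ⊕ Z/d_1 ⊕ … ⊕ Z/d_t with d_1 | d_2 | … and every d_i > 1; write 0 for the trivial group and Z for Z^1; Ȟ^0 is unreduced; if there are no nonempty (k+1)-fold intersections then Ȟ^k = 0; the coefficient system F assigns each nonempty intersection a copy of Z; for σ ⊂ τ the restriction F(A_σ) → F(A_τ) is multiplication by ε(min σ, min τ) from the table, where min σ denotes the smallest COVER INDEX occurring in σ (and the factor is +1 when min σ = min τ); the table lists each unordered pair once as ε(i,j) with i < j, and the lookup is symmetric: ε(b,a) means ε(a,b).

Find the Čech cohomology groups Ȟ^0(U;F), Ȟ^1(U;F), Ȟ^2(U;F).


Ȟ^0 ≅ Z,  Ȟ^1 ≅ Z,  Ȟ^2 ≅ 0

nonempty overlaps:
  A1={{c},{e},{f},{a,e},{a,f},{b,f},{c,d},{e,f},{a,e,f}} A2={{b},{a,b},{b,d},{b,f},{a,b,d}} A3={{a},{c},{d},{a,b},{a,d},{a,e},{a,f},{b,d},{c,d},{a,b,d},{a,e,f}}
  A12={{b,f}} A13={{c},{a,e},{a,f},{c,d},{a,e,f}} A23={{a,b},{b,d},{a,b,d}}
C dims 3,3; δ0: rk 2, SNF 1^2
degree 0: 3−2−0 = 1 → Ȟ^0 ≅ Z
degree 1: 3−0−2 = 1 → Ȟ^1 ≅ Z
degree 2: 0−0−0 = 0 → Ȟ^2 ≅ 0


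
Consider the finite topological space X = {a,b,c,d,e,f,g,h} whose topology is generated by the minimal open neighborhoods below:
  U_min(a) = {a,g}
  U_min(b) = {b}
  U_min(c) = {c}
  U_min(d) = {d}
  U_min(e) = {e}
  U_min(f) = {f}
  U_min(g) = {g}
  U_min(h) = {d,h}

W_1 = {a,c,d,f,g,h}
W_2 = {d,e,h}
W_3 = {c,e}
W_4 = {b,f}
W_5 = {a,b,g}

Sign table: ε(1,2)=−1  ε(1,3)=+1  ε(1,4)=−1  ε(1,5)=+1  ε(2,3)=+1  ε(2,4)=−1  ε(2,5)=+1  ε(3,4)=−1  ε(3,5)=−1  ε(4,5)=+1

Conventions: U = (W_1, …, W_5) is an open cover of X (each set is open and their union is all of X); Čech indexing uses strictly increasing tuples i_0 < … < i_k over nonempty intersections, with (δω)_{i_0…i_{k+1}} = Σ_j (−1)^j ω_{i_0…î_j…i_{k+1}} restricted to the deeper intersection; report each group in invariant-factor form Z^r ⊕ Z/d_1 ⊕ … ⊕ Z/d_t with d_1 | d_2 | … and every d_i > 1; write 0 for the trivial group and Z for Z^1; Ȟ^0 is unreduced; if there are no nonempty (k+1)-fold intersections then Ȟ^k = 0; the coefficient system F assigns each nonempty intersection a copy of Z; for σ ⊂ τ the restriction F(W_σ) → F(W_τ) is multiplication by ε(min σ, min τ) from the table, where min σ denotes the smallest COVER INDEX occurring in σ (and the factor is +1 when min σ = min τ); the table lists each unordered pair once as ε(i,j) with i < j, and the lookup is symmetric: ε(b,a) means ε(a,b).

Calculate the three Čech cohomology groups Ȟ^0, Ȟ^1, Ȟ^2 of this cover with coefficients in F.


Ȟ^0(U;F) ≅ 0,  Ȟ^1(U;F) ≅ Z ⊕ Z/2,  Ȟ^2(U;F) ≅ 0

intersection data:
  W12={d,h} W13={c} W14={f} W15={a,g} W23={e} W45={b}
C dims 5,6; δ0: rk 5, SNF 1^4·2
Ȟ^0 = (5 − 5) − 0 = 0, so Ȟ^0 ≅ 0
Ȟ^1 = (6 − 0) − 5 = 1 plus torsion [2], so Ȟ^1 ≅ Z ⊕ Z/2
Ȟ^2 = (0 − 0) − 0 = 0, so Ȟ^2 ≅ 0


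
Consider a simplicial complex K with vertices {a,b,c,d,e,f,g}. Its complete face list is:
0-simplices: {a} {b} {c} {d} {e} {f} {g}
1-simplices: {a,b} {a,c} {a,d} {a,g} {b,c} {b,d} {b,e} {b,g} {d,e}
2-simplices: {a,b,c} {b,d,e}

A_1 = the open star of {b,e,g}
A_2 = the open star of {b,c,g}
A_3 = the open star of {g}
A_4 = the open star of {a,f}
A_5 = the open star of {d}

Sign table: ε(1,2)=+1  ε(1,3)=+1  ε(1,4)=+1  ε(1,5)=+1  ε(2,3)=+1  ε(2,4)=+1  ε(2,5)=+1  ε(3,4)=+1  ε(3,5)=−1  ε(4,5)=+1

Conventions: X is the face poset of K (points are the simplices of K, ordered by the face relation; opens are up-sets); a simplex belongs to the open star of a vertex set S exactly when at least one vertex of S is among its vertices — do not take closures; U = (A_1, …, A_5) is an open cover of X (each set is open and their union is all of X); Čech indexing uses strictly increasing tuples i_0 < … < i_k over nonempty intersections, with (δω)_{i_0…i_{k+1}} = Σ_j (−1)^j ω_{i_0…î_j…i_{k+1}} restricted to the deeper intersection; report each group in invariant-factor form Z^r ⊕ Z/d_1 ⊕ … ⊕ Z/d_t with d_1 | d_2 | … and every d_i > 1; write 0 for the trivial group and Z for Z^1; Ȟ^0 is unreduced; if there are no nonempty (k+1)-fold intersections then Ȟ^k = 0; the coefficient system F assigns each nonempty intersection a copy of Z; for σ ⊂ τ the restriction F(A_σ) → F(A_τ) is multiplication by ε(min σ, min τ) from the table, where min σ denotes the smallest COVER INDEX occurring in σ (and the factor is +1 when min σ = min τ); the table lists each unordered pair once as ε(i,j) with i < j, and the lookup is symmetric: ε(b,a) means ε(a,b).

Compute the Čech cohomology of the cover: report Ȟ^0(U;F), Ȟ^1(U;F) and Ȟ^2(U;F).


Ȟ^0 ≅ Z, Ȟ^1 ≅ Z and Ȟ^2 ≅ 0

nerve simplices:
  A1={{b},{e},{g},{a,b},{a,g},{b,c},{b,d},{b,e},{b,g},{d,e},{a,b,c},{b,d,e}} A2={{b},{c},{g},{a,b},{a,c},{a,g},{b,c},{b,d},{b,e},{b,g},{a,b,c},{b,d,e}} A3={{g},{a,g},{b,g}} A4={{a},{f},{a,b},{a,c},{a,d},{a,g},{a,b,c}} A5={{d},{a,d},{b,d},{d,e},{b,d,e}}
  A12={{b},{g},{a,b},{a,g},{b,c},{b,d},{b,e},{b,g},{a,b,c},{b,d,e}} A13={{g},{a,g},{b,g}} A14={{a,b},{a,g},{a,b,c}} A15={{b,d},{d,e},{b,d,e}} A23={{g},{a,g},{b,g}} A24={{a,b},{a,c},{a,g},{a,b,c}} A25={{b,d},{b,d,e}} A34={{a,g}} A45={{a,d}}
  A123={{g},{a,g},{b,g}} A124={{a,b},{a,g},{a,b,c}} A125={{b,d},{b,d,e}} A134={{a,g}} A234={{a,g}}
  A1234={{a,g}}
C dims 5,9,5,1; δ0: rk 4, SNF 1^4; δ1: rk 4, SNF 1^4; δ2: rk 1, SNF 1^1
degree 0: 5−4−0 = 1 → Ȟ^0 ≅ Z
degree 1: 9−4−4 = 1 → Ȟ^1 ≅ Z
degree 2: 5−1−4 = 0 → Ȟ^2 ≅ 0


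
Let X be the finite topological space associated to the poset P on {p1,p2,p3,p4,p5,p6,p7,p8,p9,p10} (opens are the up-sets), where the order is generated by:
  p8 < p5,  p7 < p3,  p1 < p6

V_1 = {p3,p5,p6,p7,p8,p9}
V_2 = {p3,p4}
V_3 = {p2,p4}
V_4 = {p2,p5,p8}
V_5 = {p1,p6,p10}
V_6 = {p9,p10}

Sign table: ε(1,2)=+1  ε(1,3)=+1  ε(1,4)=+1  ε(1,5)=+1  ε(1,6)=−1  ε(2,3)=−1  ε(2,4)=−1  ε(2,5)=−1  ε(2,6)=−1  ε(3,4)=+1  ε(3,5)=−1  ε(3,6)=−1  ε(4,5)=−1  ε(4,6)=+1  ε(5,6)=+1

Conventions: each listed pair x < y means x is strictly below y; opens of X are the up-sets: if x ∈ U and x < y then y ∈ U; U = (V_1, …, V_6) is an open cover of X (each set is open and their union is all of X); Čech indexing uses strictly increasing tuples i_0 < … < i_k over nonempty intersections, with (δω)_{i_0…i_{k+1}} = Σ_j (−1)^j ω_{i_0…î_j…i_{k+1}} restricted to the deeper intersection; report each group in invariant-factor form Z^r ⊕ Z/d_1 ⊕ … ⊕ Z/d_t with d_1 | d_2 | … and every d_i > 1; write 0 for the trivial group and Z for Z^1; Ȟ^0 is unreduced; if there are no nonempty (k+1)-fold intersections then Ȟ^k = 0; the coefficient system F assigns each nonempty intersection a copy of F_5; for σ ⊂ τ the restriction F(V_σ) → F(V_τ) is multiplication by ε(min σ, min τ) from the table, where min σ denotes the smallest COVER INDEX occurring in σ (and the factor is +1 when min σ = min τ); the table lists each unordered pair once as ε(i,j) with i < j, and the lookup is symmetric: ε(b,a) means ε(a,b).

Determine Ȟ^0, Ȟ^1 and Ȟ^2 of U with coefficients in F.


nerve of the cover:
  V12={p3} V14={p5,p8} V15={p6} V16={p9} V23={p4} V34={p2} V56={p10}
C dims 6,7; δ0: rk_F5 6
Ȟ^0 = (6 − 6) − 0 = 0, so Ȟ^0 ≅ 0
Ȟ^1 = (7 − 0) − 6 = 1, so Ȟ^1 ≅ Z/5
Ȟ^2 = (0 − 0) − 0 = 0, so Ȟ^2 ≅ 0

Ȟ^0 = 0; Ȟ^1 = Z/5; Ȟ^2 = 0


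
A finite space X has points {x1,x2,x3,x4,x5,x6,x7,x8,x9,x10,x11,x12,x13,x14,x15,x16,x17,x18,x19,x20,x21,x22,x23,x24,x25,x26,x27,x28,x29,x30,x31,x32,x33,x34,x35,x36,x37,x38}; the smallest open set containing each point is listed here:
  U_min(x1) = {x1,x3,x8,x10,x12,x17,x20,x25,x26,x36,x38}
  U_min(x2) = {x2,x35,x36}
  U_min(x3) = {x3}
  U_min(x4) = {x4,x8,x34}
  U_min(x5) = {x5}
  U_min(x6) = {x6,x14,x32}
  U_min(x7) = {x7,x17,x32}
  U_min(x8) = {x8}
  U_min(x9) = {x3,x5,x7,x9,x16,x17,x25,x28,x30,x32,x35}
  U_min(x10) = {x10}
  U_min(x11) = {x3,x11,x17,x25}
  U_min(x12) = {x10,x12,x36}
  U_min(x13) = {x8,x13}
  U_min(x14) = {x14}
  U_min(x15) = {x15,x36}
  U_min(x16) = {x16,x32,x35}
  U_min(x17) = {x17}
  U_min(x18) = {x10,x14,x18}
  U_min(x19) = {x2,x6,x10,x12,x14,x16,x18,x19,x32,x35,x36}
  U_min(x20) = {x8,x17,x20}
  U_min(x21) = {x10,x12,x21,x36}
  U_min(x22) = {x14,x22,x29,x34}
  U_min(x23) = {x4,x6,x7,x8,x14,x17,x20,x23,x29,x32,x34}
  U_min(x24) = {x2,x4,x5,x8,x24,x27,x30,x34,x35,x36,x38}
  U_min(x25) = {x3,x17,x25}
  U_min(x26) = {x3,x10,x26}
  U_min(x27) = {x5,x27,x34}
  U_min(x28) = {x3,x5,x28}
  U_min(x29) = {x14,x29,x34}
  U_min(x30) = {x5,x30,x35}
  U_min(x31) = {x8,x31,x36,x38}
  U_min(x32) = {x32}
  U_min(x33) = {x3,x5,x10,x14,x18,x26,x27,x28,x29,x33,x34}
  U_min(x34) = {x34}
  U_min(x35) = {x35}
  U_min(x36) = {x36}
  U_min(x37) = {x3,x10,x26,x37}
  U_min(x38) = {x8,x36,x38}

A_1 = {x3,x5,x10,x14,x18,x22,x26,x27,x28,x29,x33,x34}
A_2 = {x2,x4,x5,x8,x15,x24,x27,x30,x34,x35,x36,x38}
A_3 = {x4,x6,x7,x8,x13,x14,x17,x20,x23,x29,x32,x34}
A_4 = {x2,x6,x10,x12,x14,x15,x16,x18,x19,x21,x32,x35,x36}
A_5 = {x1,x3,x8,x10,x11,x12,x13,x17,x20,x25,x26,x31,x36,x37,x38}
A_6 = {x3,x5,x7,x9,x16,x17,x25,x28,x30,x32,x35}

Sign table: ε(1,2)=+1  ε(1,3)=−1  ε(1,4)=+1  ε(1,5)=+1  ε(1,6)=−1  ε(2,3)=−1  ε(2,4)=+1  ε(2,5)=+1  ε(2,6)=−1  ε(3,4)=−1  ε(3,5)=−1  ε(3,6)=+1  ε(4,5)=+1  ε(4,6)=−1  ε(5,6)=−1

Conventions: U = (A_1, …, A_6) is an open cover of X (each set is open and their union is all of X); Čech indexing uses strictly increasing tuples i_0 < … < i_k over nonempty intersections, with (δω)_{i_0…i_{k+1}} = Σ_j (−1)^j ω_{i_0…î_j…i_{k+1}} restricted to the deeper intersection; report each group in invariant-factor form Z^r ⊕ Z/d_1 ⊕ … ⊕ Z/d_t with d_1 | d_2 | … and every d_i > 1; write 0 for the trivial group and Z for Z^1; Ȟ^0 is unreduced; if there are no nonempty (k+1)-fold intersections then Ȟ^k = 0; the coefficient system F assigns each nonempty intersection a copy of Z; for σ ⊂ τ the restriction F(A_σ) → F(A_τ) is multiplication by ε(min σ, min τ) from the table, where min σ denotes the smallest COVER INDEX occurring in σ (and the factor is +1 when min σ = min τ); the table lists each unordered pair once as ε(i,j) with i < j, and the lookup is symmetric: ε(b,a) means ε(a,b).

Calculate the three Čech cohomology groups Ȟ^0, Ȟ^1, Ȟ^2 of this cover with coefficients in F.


cover nerve:
  A12={x5,x27,x34} A13={x14,x29,x34} A14={x10,x14,x18} A15={x3,x10,x26} A16={x3,x5,x28} A23={x4,x8,x34} A24={x2,x15,x35,x36} A25={x8,x36,x38} A26={x5,x30,x35} A34={x6,x14,x32} A35={x8,x13,x17,x20} A36={x7,x17,x32} A45={x10,x12,x36} A46={x16,x32,x35} A56={x3,x17,x25}
  A123={x34} A126={x5} A134={x14} A145={x10} A156={x3} A235={x8} A245={x36} A246={x35} A346={x32} A356={x17}
C dims 6,15,10; δ0: rk 5, SNF 1^5; δ1: rk 10, SNF 1^9·2
Ȟ^0: (6−5)−0=1 ⇒ Z
Ȟ^1: (15−10)−5=0 ⇒ 0
Ȟ^2: (10−0)−10=0 plus torsion [2] ⇒ Z/2

Ȟ^0 = Z,  Ȟ^1 = 0,  Ȟ^2 = Z/2


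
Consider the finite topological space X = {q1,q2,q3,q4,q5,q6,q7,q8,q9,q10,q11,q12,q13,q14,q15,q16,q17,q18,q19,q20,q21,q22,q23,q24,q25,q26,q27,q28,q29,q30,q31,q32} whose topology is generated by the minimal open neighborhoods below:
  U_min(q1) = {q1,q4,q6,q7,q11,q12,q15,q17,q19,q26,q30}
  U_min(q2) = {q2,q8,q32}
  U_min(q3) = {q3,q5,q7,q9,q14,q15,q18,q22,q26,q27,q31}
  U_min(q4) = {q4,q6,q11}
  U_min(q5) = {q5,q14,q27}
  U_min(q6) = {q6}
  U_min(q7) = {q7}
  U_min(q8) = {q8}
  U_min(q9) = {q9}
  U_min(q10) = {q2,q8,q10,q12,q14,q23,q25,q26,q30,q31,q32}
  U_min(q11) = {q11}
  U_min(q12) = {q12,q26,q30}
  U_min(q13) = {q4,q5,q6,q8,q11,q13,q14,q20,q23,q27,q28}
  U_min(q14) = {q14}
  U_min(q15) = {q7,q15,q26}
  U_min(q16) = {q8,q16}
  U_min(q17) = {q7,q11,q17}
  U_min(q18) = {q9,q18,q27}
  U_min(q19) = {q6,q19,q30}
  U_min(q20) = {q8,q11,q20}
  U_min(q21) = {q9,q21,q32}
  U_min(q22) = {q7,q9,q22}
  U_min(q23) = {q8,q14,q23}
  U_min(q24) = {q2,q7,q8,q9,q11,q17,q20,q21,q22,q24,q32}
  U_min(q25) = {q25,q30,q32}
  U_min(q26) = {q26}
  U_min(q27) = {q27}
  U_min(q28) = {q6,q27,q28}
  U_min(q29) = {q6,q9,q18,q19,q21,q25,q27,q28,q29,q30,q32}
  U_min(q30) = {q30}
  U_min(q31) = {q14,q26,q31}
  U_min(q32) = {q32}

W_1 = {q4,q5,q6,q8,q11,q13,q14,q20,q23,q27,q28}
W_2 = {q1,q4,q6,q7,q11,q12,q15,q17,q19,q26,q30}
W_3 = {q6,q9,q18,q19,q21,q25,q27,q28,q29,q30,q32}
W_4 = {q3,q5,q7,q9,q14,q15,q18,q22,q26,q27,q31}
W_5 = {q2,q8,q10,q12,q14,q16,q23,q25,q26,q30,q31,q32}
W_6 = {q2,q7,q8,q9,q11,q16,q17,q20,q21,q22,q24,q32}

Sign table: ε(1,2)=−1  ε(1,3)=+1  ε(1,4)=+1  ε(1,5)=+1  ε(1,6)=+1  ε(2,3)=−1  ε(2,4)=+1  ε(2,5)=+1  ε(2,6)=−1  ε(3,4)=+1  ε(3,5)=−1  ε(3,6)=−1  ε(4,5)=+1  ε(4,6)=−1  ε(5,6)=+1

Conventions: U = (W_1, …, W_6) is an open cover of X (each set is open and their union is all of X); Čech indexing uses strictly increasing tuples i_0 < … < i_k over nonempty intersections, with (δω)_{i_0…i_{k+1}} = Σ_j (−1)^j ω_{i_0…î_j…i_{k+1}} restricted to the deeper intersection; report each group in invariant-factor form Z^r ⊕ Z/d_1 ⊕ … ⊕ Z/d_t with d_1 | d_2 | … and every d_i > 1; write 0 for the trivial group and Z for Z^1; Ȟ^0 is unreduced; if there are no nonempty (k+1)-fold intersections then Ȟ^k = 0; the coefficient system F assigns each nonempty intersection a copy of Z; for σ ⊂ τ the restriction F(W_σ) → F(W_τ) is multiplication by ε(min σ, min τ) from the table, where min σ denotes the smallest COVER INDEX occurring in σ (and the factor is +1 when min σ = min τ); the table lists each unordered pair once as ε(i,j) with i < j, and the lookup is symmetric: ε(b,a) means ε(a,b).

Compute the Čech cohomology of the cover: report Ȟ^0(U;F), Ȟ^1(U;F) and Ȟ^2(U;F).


nonempty intersections:
  W12={q4,q6,q11} W13={q6,q27,q28} W14={q5,q14,q27} W15={q8,q14,q23} W16={q8,q11,q20} W23={q6,q19,q30} W24={q7,q15,q26} W25={q12,q26,q30} W26={q7,q11,q17} W34={q9,q18,q27} W35={q25,q30,q32} W36={q9,q21,q32} W45={q14,q26,q31} W46={q7,q9,q22} W56={q2,q8,q16,q32}
  W123={q6} W126={q11} W134={q27} W145={q14} W156={q8} W235={q30} W245={q26} W246={q7} W346={q9} W356={q32}
C dims 6,15,10; δ0: rk 6, SNF 1^5·2; δ1: rk 9, SNF 1^9
Ȟ^0: (6−6)−0=0 ⇒ 0
Ȟ^1: (15−9)−6=0 plus torsion [2] ⇒ Z/2
Ȟ^2: (10−0)−9=1 ⇒ Z

Ȟ^0 = 0,  Ȟ^1 = Z/2,  Ȟ^2 = Z


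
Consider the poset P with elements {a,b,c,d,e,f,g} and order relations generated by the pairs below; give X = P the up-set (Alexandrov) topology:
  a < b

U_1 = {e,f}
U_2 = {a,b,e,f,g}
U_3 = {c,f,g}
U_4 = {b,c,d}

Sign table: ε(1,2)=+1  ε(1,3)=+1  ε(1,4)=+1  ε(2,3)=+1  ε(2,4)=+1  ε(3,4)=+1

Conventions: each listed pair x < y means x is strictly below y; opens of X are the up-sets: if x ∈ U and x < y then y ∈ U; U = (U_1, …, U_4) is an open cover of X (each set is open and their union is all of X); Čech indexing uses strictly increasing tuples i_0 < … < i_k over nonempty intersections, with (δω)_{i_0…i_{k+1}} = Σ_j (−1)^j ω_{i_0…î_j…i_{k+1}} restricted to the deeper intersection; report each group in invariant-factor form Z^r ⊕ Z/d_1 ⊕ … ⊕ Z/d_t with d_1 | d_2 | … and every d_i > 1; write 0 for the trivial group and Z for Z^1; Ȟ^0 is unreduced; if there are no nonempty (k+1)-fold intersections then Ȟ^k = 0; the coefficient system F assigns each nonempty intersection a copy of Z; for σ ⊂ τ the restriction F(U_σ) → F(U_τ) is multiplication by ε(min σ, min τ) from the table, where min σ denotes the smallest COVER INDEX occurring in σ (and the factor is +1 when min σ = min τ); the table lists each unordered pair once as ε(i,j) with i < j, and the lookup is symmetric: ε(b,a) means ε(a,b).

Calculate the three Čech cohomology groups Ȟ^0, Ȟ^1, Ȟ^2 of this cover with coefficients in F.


Ȟ^0 ≅ Z, Ȟ^1 ≅ Z and Ȟ^2 ≅ 0

cover nerve:
  U12={e,f} U13={f} U23={f,g} U24={b} U34={c}
  U123={f}
C dims 4,5,1; δ0: rk 3, SNF 1^3; δ1: rk 1, SNF 1^1
Ȟ^0: (4−3)−0=1 ⇒ Z
Ȟ^1: (5−1)−3=1 ⇒ Z
Ȟ^2: (1−0)−1=0 ⇒ 0


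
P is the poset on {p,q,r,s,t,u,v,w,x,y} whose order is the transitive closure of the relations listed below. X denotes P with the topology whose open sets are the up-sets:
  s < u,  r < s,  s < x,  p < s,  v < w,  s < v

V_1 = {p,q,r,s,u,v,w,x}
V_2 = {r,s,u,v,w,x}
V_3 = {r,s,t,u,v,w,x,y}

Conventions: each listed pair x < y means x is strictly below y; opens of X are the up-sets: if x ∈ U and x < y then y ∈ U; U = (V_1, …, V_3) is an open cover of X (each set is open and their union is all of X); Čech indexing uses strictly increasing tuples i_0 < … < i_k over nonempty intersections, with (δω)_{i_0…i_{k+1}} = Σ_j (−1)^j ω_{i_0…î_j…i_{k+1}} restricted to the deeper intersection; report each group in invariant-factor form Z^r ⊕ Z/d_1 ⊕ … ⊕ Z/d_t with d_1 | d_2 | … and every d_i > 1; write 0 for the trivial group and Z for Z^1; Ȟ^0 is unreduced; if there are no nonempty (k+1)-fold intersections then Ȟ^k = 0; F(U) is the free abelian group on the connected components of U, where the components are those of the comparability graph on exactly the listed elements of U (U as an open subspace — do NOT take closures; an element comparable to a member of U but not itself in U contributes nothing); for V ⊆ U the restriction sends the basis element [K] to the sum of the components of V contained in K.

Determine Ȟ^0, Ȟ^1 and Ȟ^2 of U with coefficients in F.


Ȟ^0 ≅ Z^4; Ȟ^1 ≅ 0; Ȟ^2 ≅ 0

intersection data:
  V12={r,s,u,v,w,x} V13={r,s,u,v,w,x} V23={r,s,u,v,w,x}
  V123={r,s,u,v,w,x}
components per intersection:
  V1: {p,r,s,u,v,w,x} {q}
  V2: {r,s,u,v,w,x}
  V3: {r,s,u,v,w,x} {t} {y}
  V12: {r,s,u,v,w,x}
  V13: {r,s,u,v,w,x}
  V23: {r,s,u,v,w,x}
  V123: {r,s,u,v,w,x}
C dims 6,3,1; δ0: rk 2, SNF 1^2; δ1: rk 1, SNF 1^1
Ȟ^0 = (6 − 2) − 0 = 4, so Ȟ^0 ≅ Z^4
Ȟ^1 = (3 − 1) − 2 = 0, so Ȟ^1 ≅ 0
Ȟ^2 = (1 − 0) − 1 = 0, so Ȟ^2 ≅ 0


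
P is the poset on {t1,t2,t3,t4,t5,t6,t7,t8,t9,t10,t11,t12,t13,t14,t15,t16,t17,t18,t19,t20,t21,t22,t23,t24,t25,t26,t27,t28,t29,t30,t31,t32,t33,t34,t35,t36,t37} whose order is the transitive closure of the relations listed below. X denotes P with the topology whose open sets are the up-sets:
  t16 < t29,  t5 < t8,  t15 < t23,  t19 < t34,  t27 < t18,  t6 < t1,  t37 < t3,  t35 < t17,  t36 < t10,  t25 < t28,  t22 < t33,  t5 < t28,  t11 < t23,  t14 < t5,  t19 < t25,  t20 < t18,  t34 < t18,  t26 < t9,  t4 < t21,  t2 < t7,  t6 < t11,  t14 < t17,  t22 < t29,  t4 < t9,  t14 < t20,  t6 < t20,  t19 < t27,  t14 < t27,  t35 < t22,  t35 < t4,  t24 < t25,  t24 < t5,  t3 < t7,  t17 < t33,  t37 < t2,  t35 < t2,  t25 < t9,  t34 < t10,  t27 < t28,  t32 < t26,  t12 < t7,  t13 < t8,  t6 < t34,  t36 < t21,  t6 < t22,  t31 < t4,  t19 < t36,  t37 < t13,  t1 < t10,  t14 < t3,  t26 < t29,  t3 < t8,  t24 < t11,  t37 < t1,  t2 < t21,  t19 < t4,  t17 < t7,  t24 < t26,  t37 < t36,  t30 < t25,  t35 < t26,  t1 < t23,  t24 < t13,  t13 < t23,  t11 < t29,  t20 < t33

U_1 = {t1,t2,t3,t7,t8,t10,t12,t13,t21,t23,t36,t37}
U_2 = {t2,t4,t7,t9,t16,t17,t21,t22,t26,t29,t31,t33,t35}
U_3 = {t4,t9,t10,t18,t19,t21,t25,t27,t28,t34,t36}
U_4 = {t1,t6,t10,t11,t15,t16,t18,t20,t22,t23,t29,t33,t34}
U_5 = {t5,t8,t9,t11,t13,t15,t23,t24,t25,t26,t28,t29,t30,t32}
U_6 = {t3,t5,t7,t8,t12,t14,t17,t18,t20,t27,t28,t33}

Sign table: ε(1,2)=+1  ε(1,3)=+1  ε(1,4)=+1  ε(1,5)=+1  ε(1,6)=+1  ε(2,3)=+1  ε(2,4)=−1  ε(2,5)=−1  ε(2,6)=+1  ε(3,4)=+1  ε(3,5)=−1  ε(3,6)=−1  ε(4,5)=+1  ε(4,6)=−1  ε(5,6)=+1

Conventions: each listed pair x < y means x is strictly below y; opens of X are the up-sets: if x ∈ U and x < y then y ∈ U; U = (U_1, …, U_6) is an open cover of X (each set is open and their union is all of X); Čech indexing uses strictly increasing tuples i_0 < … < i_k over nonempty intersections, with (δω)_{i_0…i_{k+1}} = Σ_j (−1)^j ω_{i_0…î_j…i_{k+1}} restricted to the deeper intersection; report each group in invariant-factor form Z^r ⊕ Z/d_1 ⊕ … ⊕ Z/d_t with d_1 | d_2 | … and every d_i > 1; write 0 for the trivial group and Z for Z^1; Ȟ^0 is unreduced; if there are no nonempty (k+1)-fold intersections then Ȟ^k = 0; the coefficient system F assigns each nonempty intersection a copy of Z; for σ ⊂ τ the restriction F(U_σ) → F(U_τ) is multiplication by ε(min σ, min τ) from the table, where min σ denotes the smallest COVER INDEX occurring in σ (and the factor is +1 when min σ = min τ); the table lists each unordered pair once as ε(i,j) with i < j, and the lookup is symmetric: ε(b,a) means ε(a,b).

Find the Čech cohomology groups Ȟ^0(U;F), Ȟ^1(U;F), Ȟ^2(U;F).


nonempty intersections:
  U12={t2,t7,t21} U13={t10,t21,t36} U14={t1,t10,t23} U15={t8,t13,t23} U16={t3,t7,t8,t12} U23={t4,t9,t21} U24={t16,t22,t29,t33} U25={t9,t26,t29} U26={t7,t17,t33} U34={t10,t18,t34} U35={t9,t25,t28} U36={t18,t27,t28} U45={t11,t15,t23,t29} U46={t18,t20,t33} U56={t5,t8,t28}
  U123={t21} U126={t7} U134={t10} U145={t23} U156={t8} U235={t9} U245={t29} U246={t33} U346={t18} U356={t28}
C dims 6,15,10; δ0: rk 6, SNF 1^5·2; δ1: rk 9, SNF 1^9
Ȟ^0: (6−6)−0=0 ⇒ 0
Ȟ^1: (15−9)−6=0 plus torsion [2] ⇒ Z/2
Ȟ^2: (10−0)−9=1 ⇒ Z

Ȟ^0(U;F) ≅ 0,  Ȟ^1(U;F) ≅ Z/2,  Ȟ^2(U;F) ≅ Z


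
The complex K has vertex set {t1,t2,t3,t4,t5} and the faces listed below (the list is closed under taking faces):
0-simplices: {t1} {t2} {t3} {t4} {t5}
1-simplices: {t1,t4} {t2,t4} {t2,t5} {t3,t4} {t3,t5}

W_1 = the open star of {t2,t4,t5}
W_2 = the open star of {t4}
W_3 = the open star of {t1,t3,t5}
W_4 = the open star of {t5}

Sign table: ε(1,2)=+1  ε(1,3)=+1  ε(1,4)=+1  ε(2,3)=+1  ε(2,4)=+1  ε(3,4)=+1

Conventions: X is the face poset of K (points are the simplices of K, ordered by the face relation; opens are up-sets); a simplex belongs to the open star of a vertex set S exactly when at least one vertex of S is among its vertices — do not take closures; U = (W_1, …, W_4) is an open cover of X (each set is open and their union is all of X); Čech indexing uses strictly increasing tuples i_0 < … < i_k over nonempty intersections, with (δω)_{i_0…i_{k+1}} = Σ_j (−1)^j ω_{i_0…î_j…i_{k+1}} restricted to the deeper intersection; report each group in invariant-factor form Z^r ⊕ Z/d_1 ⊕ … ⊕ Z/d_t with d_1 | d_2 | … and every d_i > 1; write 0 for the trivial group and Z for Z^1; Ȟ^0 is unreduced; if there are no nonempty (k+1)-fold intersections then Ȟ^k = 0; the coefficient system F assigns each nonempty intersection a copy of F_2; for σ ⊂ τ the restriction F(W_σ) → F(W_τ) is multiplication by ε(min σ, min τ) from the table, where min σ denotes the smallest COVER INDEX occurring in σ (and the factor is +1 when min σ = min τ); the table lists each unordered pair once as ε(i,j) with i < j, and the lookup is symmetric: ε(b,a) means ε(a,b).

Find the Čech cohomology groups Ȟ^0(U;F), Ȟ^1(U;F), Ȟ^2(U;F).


Ȟ^0(U;F) ≅ Z/2,  Ȟ^1(U;F) ≅ 0,  Ȟ^2(U;F) ≅ 0

nonempty intersections:
  W1={{t2},{t4},{t5},{t1,t4},{t2,t4},{t2,t5},{t3,t4},{t3,t5}} W2={{t4},{t1,t4},{t2,t4},{t3,t4}} W3={{t1},{t3},{t5},{t1,t4},{t2,t5},{t3,t4},{t3,t5}} W4={{t5},{t2,t5},{t3,t5}}
  W12={{t4},{t1,t4},{t2,t4},{t3,t4}} W13={{t5},{t1,t4},{t2,t5},{t3,t4},{t3,t5}} W14={{t5},{t2,t5},{t3,t5}} W23={{t1,t4},{t3,t4}} W34={{t5},{t2,t5},{t3,t5}}
  W123={{t1,t4},{t3,t4}} W134={{t5},{t2,t5},{t3,t5}}
C dims 4,5,2; δ0: rk_F2 3; δ1: rk_F2 2
Ȟ^0: (4−3)−0=1 ⇒ Z/2
Ȟ^1: (5−2)−3=0 ⇒ 0
Ȟ^2: (2−0)−2=0 ⇒ 0


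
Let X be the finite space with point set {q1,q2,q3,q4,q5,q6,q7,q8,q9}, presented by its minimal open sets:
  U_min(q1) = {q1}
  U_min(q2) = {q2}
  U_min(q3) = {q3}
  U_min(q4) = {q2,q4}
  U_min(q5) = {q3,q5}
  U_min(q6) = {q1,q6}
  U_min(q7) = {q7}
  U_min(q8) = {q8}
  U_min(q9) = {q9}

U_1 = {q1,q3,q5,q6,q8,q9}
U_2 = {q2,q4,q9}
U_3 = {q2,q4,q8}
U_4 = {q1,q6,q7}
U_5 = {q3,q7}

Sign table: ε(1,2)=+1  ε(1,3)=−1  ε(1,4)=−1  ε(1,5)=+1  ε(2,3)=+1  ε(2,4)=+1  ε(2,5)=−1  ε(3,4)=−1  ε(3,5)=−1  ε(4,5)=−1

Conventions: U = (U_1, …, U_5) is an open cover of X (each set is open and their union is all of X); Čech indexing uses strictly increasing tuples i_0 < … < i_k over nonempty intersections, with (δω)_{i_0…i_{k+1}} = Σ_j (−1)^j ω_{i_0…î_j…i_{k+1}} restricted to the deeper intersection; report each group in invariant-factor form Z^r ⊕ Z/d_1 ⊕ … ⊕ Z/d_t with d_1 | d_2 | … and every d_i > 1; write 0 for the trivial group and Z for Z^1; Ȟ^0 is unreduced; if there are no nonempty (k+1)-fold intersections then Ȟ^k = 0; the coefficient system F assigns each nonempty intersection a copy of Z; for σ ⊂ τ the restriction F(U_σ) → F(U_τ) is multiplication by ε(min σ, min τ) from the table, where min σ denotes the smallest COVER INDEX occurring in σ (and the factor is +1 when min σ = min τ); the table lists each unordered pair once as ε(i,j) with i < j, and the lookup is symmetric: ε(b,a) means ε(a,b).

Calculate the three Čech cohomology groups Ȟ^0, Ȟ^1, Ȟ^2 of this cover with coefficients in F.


intersection data:
  U12={q9} U13={q8} U14={q1,q6} U15={q3} U23={q2,q4} U45={q7}
C dims 5,6; δ0: rk 5, SNF 1^4·2
Ȟ^0 = (5 − 5) − 0 = 0, so Ȟ^0 ≅ 0
Ȟ^1 = (6 − 0) − 5 = 1 plus torsion [2], so Ȟ^1 ≅ Z ⊕ Z/2
Ȟ^2 = (0 − 0) − 0 = 0, so Ȟ^2 ≅ 0

Ȟ^0 ≅ 0; Ȟ^1 ≅ Z ⊕ Z/2; Ȟ^2 ≅ 0
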